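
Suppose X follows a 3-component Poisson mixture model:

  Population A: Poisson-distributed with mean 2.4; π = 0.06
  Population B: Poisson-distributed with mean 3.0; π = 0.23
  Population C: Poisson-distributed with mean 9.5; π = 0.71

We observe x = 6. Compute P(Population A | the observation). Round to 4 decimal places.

0.0215

Posterior ∝ prior × likelihood, so P(k | x) ∝ P(Z=k) f_k(x); normalise over all components.
Evaluate each component's likelihood at the observed value:
  L_A = 0.0240784
  L_B = 0.0504094
  L_C = 0.0764208
Prior × likelihood for each component:
  P(Z=A)·L_A = 0.06 × 0.0240784 = 0.00144471
  P(Z=B)·L_B = 0.23 × 0.0504094 = 0.0115942
  P(Z=C)·L_C = 0.71 × 0.0764208 = 0.0542588
Marginal: 0.00144471 + 0.0115942 + 0.0542588 = 0.0672976
P(Population A | 6) = 0.00144471 / 0.0672976 ≈ 0.0215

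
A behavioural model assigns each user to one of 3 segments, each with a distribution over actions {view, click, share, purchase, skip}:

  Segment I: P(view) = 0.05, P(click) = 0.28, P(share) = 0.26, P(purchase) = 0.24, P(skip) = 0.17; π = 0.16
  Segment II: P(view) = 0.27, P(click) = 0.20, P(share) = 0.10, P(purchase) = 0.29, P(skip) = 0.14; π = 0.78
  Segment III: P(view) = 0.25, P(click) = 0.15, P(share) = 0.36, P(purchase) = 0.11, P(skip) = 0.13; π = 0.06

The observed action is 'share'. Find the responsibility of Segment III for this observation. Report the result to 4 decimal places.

0.1530

Posterior ∝ prior × likelihood, so P(k | x) ∝ π_k f_k(x); normalise over all components.
Evaluate each component's likelihood at the observed value:
  p_I = P(share | comp) = 0.26
  p_II = P(share | comp) = 0.10
  p_III = P(share | comp) = 0.36
Unnormalised posteriors:
  π_I·p_I = 0.16 × 0.26 = 0.0416
  π_II·p_II = 0.78 × 0.1 = 0.078
  π_III·p_III = 0.06 × 0.36 = 0.0216
Sum: 0.0416 + 0.078 + 0.0216 = 0.1412
P(Segment III | data) ≈ 0.1530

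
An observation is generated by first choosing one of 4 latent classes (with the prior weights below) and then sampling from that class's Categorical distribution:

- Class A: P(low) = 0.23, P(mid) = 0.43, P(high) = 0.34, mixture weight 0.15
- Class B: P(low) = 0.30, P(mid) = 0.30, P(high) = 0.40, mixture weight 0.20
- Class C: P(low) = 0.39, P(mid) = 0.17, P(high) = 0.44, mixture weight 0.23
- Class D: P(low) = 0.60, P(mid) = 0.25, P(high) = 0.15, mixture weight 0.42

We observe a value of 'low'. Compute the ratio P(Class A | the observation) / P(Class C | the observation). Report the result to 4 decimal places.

Only the two components matter; the odds are (π_i f_i(x)) / (π_j f_j(x)).
Evaluate each component's likelihood at the observed value:
  p_A = P(low | comp) = 0.23
  p_B = P(low | comp) = 0.30
  p_C = P(low | comp) = 0.39
  p_D = P(low | comp) = 0.60
0.0345 / 0.0897 ≈ 0.3846

0.3846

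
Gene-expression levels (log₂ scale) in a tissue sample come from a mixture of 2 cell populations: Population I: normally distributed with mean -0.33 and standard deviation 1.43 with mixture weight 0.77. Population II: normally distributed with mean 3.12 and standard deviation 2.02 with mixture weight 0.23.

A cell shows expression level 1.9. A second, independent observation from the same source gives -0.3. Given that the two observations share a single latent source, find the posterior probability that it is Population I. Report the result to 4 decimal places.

By Bayes' theorem, P(k | x) = π_k f_k(x) / Σ_j π_j f_j(x).
Since both observations come from the same component, the likelihood for component k is f_k(x₁)·f_k(x₂).
  p_I = [0.0826996] × [0.278919] = 0.0230665
  p_II = [0.16457] × [0.0471096] = 0.00775282
Weight by the priors:
  π_I·p_I = 0.77 × 0.0230665 = 0.0177612
  π_II·p_II = 0.23 × 0.00775282 = 0.00178315
Evidence: 0.0177612 + 0.00178315 = 0.0195444
So the posterior for Population I is 0.0177612 / 0.0195444 ≈ 0.9088.

0.9088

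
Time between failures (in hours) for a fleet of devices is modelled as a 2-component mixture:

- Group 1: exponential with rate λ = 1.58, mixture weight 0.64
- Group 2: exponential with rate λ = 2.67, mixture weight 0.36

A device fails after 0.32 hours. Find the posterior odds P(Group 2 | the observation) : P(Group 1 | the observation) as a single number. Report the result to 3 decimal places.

Only the two components matter; the odds are (π_i f_i(x)) / (π_j f_j(x)).
Evaluate each component's likelihood at the observed value:
  L_1 = 1.58·e^(−1.58·0.32) = 1.58·e^(−0.5056) = 0.952967
  L_2 = 2.67·e^(−2.67·0.32) = 2.67·e^(−0.8544) = 1.13619
Odds = (0.36/0.64) × (1.13619/0.952967) = 0.5625 × 1.19226 ≈ 0.671

0.671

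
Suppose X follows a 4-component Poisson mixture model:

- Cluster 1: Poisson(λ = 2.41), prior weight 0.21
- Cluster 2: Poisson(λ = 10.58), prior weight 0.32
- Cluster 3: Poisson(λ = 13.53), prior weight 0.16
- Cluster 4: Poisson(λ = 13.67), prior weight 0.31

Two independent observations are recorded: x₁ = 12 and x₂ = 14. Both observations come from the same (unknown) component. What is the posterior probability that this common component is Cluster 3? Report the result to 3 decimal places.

Posterior ∝ prior × likelihood, so P(k | x) ∝ π_k f_k(x); normalise over all components.
Since both observations come from the same component, the likelihood for component k is f_k(x₁)·f_k(x₂).
  p_1 = [e^(−2.41)·2.41^12/12! = 7.1981e-06] × [2.2971e-07] = 1.65348e-12
  p_2 = [e^(−10.58)·10.58^12/12! = 0.104389] × [0.064203] = 0.0067021
  p_3 = [e^(−13.53)·13.53^12/12! = 0.104528] × [0.105137] = 0.0109898
  p_4 = [e^(−13.67)·13.67^12/12! = 0.10282] × [0.105571] = 0.0108549
Prior × likelihood for each component:
  π_1·p_1 = 0.21 × 1.65348e-12 = 3.4723e-13
  π_2·p_2 = 0.32 × 0.0067021 = 0.00214467
  π_3·p_3 = 0.16 × 0.0109898 = 0.00175836
  π_4·p_4 = 0.31 × 0.0108549 = 0.00336501
Sum: 3.4723e-13 + 0.00214467 + 0.00175836 + 0.00336501 = 0.00726805
So the posterior for Cluster 3 is 0.00175836 / 0.00726805 ≈ 0.242.

0.242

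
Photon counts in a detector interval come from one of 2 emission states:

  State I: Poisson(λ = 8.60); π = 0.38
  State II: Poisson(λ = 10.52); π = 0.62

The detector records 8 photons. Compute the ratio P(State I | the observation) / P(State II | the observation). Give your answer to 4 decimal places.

0.8339

Since P(k|x) ∝ π_k f_k(x), the posterior odds are π_i f_i(x) / (π_j f_j(x)).
Component likelihoods at x = 8 photons:
  L_I = 0.136626
  L_II = 0.100422
Posterior odds = (π_I·L_I) / (π_II·L_II) = (0.38·0.136626) / (0.62·0.100422) = 0.051918 / 0.0622614 ≈ 0.8339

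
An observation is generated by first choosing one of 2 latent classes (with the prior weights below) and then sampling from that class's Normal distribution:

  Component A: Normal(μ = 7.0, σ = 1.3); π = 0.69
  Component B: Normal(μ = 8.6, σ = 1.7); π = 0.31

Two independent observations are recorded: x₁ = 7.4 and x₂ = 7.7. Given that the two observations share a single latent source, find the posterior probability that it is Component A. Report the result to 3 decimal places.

By Bayes' theorem, P(k | x) = π_k f_k(x) / Σ_j π_j f_j(x).
Since both observations come from the same component, the likelihood for component k is f_k(x₁)·f_k(x₂).
  L_A = [(1/(1.3·√(2π)))·exp(−(7.4−7.0)²/(2·1.3²)) = 0.306879·exp(-0.04734) = 0.29269] × [0.265465] = 0.077699
  L_B = [(1/(1.7·√(2π)))·exp(−(7.4−8.6)²/(2·1.7²)) = 0.234672·exp(-0.24913) = 0.182921] × [0.203986] = 0.0373132
Prior × likelihood for each component:
  π_A·L_A = 0.69 × 0.077699 = 0.0536123
  π_B·L_B = 0.31 × 0.0373132 = 0.0115671
Marginal: 0.0536123 + 0.0115671 = 0.0651794
Responsibility of Component A: 0.0536123 / 0.0651794 ≈ 0.823

0.823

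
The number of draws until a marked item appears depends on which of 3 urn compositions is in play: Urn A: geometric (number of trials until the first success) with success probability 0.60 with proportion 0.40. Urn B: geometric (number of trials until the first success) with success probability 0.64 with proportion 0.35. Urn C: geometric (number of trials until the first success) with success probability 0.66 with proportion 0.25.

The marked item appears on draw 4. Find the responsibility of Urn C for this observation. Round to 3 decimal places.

0.201

P(component k | x) = π_k·f_k(x) / marginal(x), where marginal(x) = Σ_j π_j·f_j(x).
Component likelihoods at x = 4:
  L_A = 0.60·(1−0.60)^3 = 0.60·0.064 = 0.0384
  L_B = 0.64·(1−0.64)^3 = 0.64·0.046656 = 0.0298598
  L_C = 0.66·(1−0.66)^3 = 0.66·0.039304 = 0.0259406
Prior × likelihood for each component:
  π_A·L_A = 0.40 × 0.0384 = 0.01536
  π_B·L_B = 0.35 × 0.0298598 = 0.0104509
  π_C·L_C = 0.25 × 0.0259406 = 0.00648516
Marginal: 0.01536 + 0.0104509 + 0.00648516 = 0.0322961
So the posterior for Urn C is 0.00648516 / 0.0322961 ≈ 0.201.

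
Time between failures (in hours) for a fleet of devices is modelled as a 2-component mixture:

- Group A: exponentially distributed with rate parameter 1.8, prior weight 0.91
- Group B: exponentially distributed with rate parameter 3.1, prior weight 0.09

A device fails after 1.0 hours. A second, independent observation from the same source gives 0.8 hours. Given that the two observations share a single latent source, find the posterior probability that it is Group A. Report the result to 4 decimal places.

0.9725

Apply Bayes' rule: the posterior for each component is proportional to its prior times its likelihood at x.
Since both observations come from the same component, the likelihood for component k is f_k(x₁)·f_k(x₂).
  f_A = [0.297538] × [0.42647] = 0.126891
  f_B = [0.139653] × [0.259604] = 0.0362544
Unnormalised posteriors:
  π_A·f_A = 0.91 × 0.126891 = 0.115471
  π_B·f_B = 0.09 × 0.0362544 = 0.00326289
Denominator: 0.115471 + 0.00326289 = 0.118734
P(Group A | data) ≈ 0.9725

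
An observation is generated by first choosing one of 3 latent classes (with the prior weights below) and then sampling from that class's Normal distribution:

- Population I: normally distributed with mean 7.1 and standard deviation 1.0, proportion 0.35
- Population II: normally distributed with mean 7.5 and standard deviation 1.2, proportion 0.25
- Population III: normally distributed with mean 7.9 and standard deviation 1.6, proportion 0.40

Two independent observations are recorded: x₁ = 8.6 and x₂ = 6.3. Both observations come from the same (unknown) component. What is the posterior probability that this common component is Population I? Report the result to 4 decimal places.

The responsibility of component k is π_k f_k(x) divided by Σ_j π_j f_j(x).
Since both observations come from the same component, the likelihood for component k is f_k(x₁)·f_k(x₂).
  L_I = [(1/(1.0·√(2π)))·exp(−(8.6−7.1)²/(2·1.0²)) = 0.398942·exp(-1.12500) = 0.129518] × [0.289692] = 0.0375202
  L_II = [(1/(1.2·√(2π)))·exp(−(8.6−7.5)²/(2·1.2²)) = 0.332452·exp(-0.42014) = 0.218406] × [0.201642] = 0.0440399
  L_III = [(1/(1.6·√(2π)))·exp(−(8.6−7.9)²/(2·1.6²)) = 0.249339·exp(-0.09570) = 0.226583] × [0.151232] = 0.0342665
Prior × likelihood for each component:
  π_I·L_I = 0.35 × 0.0375202 = 0.0131321
  π_II·L_II = 0.25 × 0.0440399 = 0.01101
  π_III·L_III = 0.40 × 0.0342665 = 0.0137066
Normaliser: 0.0131321 + 0.01101 + 0.0137066 = 0.0378486
P(Population I | data) = 0.0131321 / 0.0378486 ≈ 0.3470

0.3470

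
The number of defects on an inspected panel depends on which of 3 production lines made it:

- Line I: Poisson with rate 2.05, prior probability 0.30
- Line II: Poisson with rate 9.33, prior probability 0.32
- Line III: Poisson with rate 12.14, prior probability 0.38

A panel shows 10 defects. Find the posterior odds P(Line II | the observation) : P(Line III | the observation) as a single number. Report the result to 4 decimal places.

Only the two components matter; the odds are (π_i f_i(x)) / (π_j f_j(x)).
Component likelihoods at x = 10 defects:
  p_I = 4.6502e-05
  p_II = 0.122204
  p_III = 0.10235
0.0391053 / 0.0388931 ≈ 1.0055

1.0055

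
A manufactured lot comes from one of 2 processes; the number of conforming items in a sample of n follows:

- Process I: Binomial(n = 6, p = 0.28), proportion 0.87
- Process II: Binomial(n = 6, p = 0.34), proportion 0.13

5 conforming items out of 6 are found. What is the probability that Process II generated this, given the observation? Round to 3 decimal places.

0.266

The responsibility of component k is π_k f_k(x) divided by Σ_j π_j f_j(x).
Binomial probabilities:
  p_I = C(6,5)·0.28^5·0.72^1 = 6·0.00172104·0.72 = 0.00743488
  p_II = C(6,5)·0.34^5·0.66^1 = 6·0.00454354·0.66 = 0.0179924
Weight by the priors:
  π_I·p_I = 0.87 × 0.00743488 = 0.00646834
  π_II·p_II = 0.13 × 0.0179924 = 0.00233902
Evidence: 0.00646834 + 0.00233902 = 0.00880736
So the posterior for Process II is 0.00233902 / 0.00880736 ≈ 0.266.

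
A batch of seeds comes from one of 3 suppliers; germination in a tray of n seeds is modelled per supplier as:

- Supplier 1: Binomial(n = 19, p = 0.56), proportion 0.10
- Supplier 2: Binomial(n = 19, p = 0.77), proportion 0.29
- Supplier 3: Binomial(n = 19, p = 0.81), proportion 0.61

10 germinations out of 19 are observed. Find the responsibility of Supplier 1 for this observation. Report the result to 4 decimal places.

0.7509

P(component k | x) = w_k·f_k(x) / marginal(x), where marginal(x) = Σ_j w_j·f_j(x).
Binomial probabilities:
  p_1 = 0.17319
  p_2 = 0.0121906
  p_3 = 0.00362411
Unnormalised posteriors:
  w_1·p_1 = 0.10 × 0.17319 = 0.017319
  w_2·p_2 = 0.29 × 0.0121906 = 0.00353528
  w_3·p_3 = 0.61 × 0.00362411 = 0.00221071
Evidence: 0.017319 + 0.00353528 + 0.00221071 = 0.023065
P(Supplier 1 | data) ≈ 0.7509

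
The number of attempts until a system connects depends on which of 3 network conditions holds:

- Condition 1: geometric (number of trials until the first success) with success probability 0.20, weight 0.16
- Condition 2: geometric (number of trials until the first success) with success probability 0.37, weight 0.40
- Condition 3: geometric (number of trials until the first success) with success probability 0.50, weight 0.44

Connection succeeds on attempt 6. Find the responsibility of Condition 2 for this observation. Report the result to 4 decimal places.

Apply Bayes' rule: the posterior for each component is proportional to its prior times its likelihood at x.
Evaluate each component's likelihood at the observed value:
  L_1 = 0.065536
  L_2 = 0.0367202
  L_3 = 0.015625
Unnormalised posteriors:
  π_1·L_1 = 0.16 × 0.065536 = 0.0104858
  π_2·L_2 = 0.40 × 0.0367202 = 0.0146881
  π_3·L_3 = 0.44 × 0.015625 = 0.006875
Normaliser: 0.0104858 + 0.0146881 + 0.006875 = 0.0320488
P(Condition 2 | 6) ≈ 0.4583

0.4583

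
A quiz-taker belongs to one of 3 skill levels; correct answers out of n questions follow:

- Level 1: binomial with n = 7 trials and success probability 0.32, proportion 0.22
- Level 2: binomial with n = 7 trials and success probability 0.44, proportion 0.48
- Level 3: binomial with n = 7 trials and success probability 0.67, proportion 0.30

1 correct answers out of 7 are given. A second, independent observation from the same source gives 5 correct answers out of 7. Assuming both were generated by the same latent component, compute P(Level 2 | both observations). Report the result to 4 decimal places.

P(component k | x) = π_k·f_k(x) / marginal(x), where marginal(x) = Σ_j π_j·f_j(x).
Since both observations come from the same component, the likelihood for component k is f_k(x₁)·f_k(x₂).
  f_1 = [0.221463] × [0.0325827] = 0.00721587
  f_2 = [0.0949902] × [0.108607] = 0.0103166
  f_3 = [0.00605698] × [0.30876] = 0.00187016
Prior × likelihood for each component:
  π_1·f_1 = 0.22 × 0.00721587 = 0.00158749
  π_2·f_2 = 0.48 × 0.0103166 = 0.00495198
  π_3·f_3 = 0.30 × 0.00187016 = 0.000561047
Normaliser: 0.00158749 + 0.00495198 + 0.000561047 = 0.00710052
P(Level 2 | x) = 0.00495198 / 0.00710052 ≈ 0.6974

0.6974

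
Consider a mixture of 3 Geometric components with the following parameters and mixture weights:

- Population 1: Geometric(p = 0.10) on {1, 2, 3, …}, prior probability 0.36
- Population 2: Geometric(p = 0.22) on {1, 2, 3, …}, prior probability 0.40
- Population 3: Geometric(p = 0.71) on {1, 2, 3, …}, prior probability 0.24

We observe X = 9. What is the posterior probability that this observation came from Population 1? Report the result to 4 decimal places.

0.5622

Apply Bayes' rule: the posterior for each component is proportional to its prior times its likelihood at x.
Geometric probabilities:
  L_1 = 0.10·(1−0.10)^8 = 0.10·0.430467 = 0.0430467
  L_2 = 0.22·(1−0.22)^8 = 0.22·0.137011 = 0.0301425
  L_3 = 0.71·(1−0.71)^8 = 0.71·5.00246e-05 = 3.55175e-05
Prior × likelihood for each component:
  w_1·L_1 = 0.36 × 0.0430467 = 0.0154968
  w_2·L_2 = 0.40 × 0.0301425 = 0.012057
  w_3·L_3 = 0.24 × 3.55175e-05 = 8.5242e-06
Normaliser: 0.0154968 + 0.012057 + 8.5242e-06 = 0.0275624
Responsibility of Population 1: 0.0154968 / 0.0275624 ≈ 0.5622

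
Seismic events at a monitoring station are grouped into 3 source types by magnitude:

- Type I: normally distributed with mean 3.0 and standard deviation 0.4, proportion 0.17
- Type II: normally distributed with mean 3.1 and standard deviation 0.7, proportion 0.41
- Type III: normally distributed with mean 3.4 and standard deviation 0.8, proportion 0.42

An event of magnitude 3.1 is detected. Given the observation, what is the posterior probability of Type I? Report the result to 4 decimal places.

Apply Bayes' rule: the posterior for each component is proportional to its prior times its likelihood at x.
Evaluate each component's likelihood at the observed value:
  f_I = 0.96667
  f_II = 0.569918
  f_III = 0.464819
Weight by the priors:
  w_I·f_I = 0.17 × 0.96667 = 0.164334
  w_II·f_II = 0.41 × 0.569918 = 0.233666
  w_III·f_III = 0.42 × 0.464819 = 0.195224
Evidence: 0.164334 + 0.233666 + 0.195224 = 0.593224
P(Type I | x) = 0.164334 / 0.593224 ≈ 0.2770

0.2770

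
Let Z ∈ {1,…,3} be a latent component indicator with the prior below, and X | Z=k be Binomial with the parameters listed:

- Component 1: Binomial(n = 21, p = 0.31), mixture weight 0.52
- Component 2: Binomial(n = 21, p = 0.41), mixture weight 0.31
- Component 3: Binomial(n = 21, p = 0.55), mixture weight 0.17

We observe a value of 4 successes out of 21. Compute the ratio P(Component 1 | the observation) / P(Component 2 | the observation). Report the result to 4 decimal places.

Posterior odds = (P(Z=i) f_i(x)) / (P(Z=j) f_j(x)); the normalising sum cancels.
Component likelihoods at x = 4 successes out of 21:
  L_1 = 0.100681
  L_2 = 0.0215121
  L_3 = 0.000696831
Odds = (0.52/0.31) × (0.100681/0.0215121) = 1.67742 × 4.68017 ≈ 7.8506

7.8506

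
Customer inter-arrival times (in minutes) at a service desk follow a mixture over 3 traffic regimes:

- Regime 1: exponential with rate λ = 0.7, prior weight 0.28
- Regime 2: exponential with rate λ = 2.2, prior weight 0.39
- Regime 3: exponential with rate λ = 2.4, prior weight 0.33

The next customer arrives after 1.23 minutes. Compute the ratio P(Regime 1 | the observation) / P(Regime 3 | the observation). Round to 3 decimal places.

2.003

The posterior odds equal the prior odds times the likelihood ratio: (π_i/π_j)·(f_i(x)/f_j(x)).
Exponential densities:
  p_1 = 0.7·e^(−0.7·1.23) = 0.7·e^(−0.8610) = 0.295917
  p_2 = 2.2·e^(−2.2·1.23) = 2.2·e^(−2.7060) = 0.146968
  p_3 = 2.4·e^(−2.4·1.23) = 2.4·e^(−2.9520) = 0.125364
Odds = (0.28/0.33) × (0.295917/0.125364) = 0.848485 × 2.36046 ≈ 2.003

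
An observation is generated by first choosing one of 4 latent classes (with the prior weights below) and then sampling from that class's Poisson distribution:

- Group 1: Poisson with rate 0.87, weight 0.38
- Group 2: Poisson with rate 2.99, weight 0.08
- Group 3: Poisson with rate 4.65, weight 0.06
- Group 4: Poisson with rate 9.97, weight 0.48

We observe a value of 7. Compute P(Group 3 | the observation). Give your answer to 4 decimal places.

0.1055

P(component k | x) = P(Z=k)·f_k(x) / marginal(x), where marginal(x) = Σ_j P(Z=j)·f_j(x).
Poisson probabilities:
  p_1 = e^(−0.87)·0.87^7/7! = 3.13594e-05
  p_2 = e^(−2.99)·2.99^7/7! = 0.0213171
  p_3 = e^(−4.65)·4.65^7/7! = 0.0891807
  p_4 = e^(−9.97)·9.97^7/7! = 0.0908907
Multiply by the mixture weights:
  P(Z=1)·p_1 = 0.38 × 3.13594e-05 = 1.19166e-05
  P(Z=2)·p_2 = 0.08 × 0.0213171 = 0.00170536
  P(Z=3)·p_3 = 0.06 × 0.0891807 = 0.00535084
  P(Z=4)·p_4 = 0.48 × 0.0908907 = 0.0436275
Marginal: 1.19166e-05 + 0.00170536 + 0.00535084 + 0.0436275 = 0.0506957
So the posterior for Group 3 is 0.00535084 / 0.0506957 ≈ 0.1055.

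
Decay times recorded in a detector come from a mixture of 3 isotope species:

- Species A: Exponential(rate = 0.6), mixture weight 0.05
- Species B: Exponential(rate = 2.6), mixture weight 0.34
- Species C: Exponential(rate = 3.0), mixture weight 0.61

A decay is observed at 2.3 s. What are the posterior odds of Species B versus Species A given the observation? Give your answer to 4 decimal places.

Posterior odds = (w_i f_i(x)) / (w_j f_j(x)); the normalising sum cancels.
Evaluate each component's likelihood at the observed value:
  p_A = 0.6·e^(−0.6·2.3) = 0.6·e^(−1.3800) = 0.150947
  p_B = 2.6·e^(−2.6·2.3) = 2.6·e^(−5.9800) = 0.00657495
  p_C = 3.0·e^(−3.0·2.3) = 3.0·e^(−6.9000) = 0.00302336
Posterior odds = (w_B·p_B) / (w_A·p_A) = (0.34·0.00657495) / (0.05·0.150947) = 0.00223548 / 0.00754736 ≈ 0.2962

0.2962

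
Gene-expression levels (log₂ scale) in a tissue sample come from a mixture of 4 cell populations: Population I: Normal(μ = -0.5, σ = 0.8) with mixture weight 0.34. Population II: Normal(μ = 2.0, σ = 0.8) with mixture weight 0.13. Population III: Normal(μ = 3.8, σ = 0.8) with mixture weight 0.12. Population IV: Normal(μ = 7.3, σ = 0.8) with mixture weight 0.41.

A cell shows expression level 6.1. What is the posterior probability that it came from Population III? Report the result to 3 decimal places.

0.014

By Bayes' theorem, P(k | x) = π_k f_k(x) / Σ_j π_j f_j(x).
Evaluate each component's likelihood at the observed value:
  L_I = (1/(0.8·√(2π)))·exp(−(6.1−-0.5)²/(2·0.8²)) = 0.498678·exp(-34.03125) = 8.28392e-16
  L_II = (1/(0.8·√(2π)))·exp(−(6.1−2.0)²/(2·0.8²)) = 0.498678·exp(-13.13281) = 9.86988e-07
  L_III = (1/(0.8·√(2π)))·exp(−(6.1−3.8)²/(2·0.8²)) = 0.498678·exp(-4.13281) = 0.00799765
  L_IV = (1/(0.8·√(2π)))·exp(−(6.1−7.3)²/(2·0.8²)) = 0.498678·exp(-1.12500) = 0.161897
Weight by the priors:
  π_I·L_I = 0.34 × 8.28392e-16 = 2.81653e-16
  π_II·L_II = 0.13 × 9.86988e-07 = 1.28309e-07
  π_III·L_III = 0.12 × 0.00799765 = 0.000959718
  π_IV·L_IV = 0.41 × 0.161897 = 0.0663778
Sum: 2.81653e-16 + 1.28309e-07 + 0.000959718 + 0.0663778 = 0.0673376
P(Population III | the observation) ≈ 0.014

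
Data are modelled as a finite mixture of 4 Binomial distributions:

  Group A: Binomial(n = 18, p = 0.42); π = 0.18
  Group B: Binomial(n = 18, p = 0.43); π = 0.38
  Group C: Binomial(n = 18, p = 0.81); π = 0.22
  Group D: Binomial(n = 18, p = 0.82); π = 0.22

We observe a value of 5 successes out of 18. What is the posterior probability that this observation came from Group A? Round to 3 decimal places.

Apply Bayes' rule: the posterior for each component is proportional to its prior times its likelihood at x.
Component likelihoods at x = 5 successes out of 18:
  L_A = C(18,5)·0.42^5·0.58^13 = 8568·0.0130691·0.000840551 = 0.0941217
  L_B = C(18,5)·0.43^5·0.57^13 = 8568·0.0147008·0.00067046 = 0.0844491
  L_C = C(18,5)·0.81^5·0.19^13 = 8568·0.348678·4.2053e-10 = 1.25632e-06
  L_D = C(18,5)·0.82^5·0.18^13 = 8568·0.37074·2.0823e-10 = 6.61441e-07
Unnormalised posteriors:
  w_A·L_A = 0.18 × 0.0941217 = 0.0169419
  w_B·L_B = 0.38 × 0.0844491 = 0.0320906
  w_C·L_C = 0.22 × 1.25632e-06 = 2.76391e-07
  w_D·L_D = 0.22 × 6.61441e-07 = 1.45517e-07
Sum: 0.0169419 + 0.0320906 + 2.76391e-07 + 1.45517e-07 = 0.049033
Responsibility of Group A: 0.0169419 / 0.049033 ≈ 0.346

0.346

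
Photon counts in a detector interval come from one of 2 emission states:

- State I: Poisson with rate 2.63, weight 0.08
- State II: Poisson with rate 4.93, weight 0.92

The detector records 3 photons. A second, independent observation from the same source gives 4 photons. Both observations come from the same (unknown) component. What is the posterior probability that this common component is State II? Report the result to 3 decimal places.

0.904

P(component k | x) = w_k·f_k(x) / marginal(x), where marginal(x) = Σ_j w_j·f_j(x).
Since both observations come from the same component, the likelihood for component k is f_k(x₁)·f_k(x₂).
  f_I = [0.218535] × [0.143687] = 0.0314007
  f_II = [0.144317] × [0.177871] = 0.0256698
Weight by the priors:
  w_I·f_I = 0.08 × 0.0314007 = 0.00251205
  w_II·f_II = 0.92 × 0.0256698 = 0.0236162
Denominator: 0.00251205 + 0.0236162 = 0.0261283
P(State II | data) ≈ 0.904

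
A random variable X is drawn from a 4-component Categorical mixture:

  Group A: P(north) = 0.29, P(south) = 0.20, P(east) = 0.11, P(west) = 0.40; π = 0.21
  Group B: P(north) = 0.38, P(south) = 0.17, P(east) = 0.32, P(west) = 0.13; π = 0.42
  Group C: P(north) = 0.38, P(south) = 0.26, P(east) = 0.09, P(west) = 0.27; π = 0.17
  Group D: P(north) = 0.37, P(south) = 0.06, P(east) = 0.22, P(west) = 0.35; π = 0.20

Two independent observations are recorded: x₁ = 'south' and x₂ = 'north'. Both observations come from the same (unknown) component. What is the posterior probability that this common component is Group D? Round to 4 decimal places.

0.0733

Posterior ∝ prior × likelihood, so P(k | x) ∝ π_k f_k(x); normalise over all components.
Since both observations come from the same component, the likelihood for component k is f_k(x₁)·f_k(x₂).
  p_A = [0.2] × [0.29] = 0.058
  p_B = [0.17] × [0.38] = 0.0646
  p_C = [0.26] × [0.38] = 0.0988
  p_D = [0.06] × [0.37] = 0.0222
Weight by the priors:
  π_A·p_A = 0.21 × 0.058 = 0.01218
  π_B·p_B = 0.42 × 0.0646 = 0.027132
  π_C·p_C = 0.17 × 0.0988 = 0.016796
  π_D·p_D = 0.20 × 0.0222 = 0.00444
Denominator: 0.01218 + 0.027132 + 0.016796 + 0.00444 = 0.060548
P(Group D | x₁,x₂) = 0.00444 / 0.060548 ≈ 0.0733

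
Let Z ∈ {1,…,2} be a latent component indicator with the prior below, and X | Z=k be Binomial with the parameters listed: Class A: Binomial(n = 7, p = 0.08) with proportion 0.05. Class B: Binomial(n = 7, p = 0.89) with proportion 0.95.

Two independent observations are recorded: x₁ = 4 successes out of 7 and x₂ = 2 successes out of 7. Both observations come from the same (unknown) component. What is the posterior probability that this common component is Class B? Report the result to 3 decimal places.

0.601

Posterior ∝ prior × likelihood, so P(k | x) ∝ π_k f_k(x); normalise over all components.
Since both observations come from the same component, the likelihood for component k is f_k(x₁)·f_k(x₂).
  L_A = [C(7,4)·0.08^4·0.92^3 = 35·4.096e-05·0.778688 = 0.00111633] × [0.0885806] = 9.88849e-05
  L_B = [C(7,4)·0.89^4·0.11^3 = 35·0.627422·0.001331 = 0.0292285] × [0.000267894] = 7.83013e-06
Weight by the priors:
  π_A·L_A = 0.05 × 9.88849e-05 = 4.94424e-06
  π_B·L_B = 0.95 × 7.83013e-06 = 7.43862e-06
Sum: 4.94424e-06 + 7.43862e-06 = 1.23829e-05
So the posterior for Class B is 7.43862e-06 / 1.23829e-05 ≈ 0.601.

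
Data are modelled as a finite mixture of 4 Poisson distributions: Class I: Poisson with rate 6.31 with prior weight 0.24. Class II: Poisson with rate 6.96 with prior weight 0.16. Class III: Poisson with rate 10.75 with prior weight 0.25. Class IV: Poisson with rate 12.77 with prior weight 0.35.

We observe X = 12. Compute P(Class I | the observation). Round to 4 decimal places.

Posterior ∝ prior × likelihood, so P(k | x) ∝ π_k f_k(x); normalise over all components.
Evaluate each component's likelihood at the observed value:
  f_I = 0.0151223
  f_II = 0.0256026
  f_III = 0.106635
  f_IV = 0.11169
Unnormalised posteriors:
  π_I·f_I = 0.24 × 0.0151223 = 0.00362935
  π_II·f_II = 0.16 × 0.0256026 = 0.00409642
  π_III·f_III = 0.25 × 0.106635 = 0.0266587
  π_IV·f_IV = 0.35 × 0.11169 = 0.0390914
Marginal: 0.00362935 + 0.00409642 + 0.0266587 + 0.0390914 = 0.0734759
P(Class I | x) = 0.00362935 / 0.0734759 ≈ 0.0494

0.0494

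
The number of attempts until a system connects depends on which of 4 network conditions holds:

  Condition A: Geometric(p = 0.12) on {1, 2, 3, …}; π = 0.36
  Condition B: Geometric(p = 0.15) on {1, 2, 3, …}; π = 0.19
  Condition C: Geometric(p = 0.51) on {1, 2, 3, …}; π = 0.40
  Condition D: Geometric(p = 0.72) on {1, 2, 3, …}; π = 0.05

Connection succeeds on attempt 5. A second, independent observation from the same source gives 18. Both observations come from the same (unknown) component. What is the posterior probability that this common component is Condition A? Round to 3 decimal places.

0.715

Posterior ∝ prior × likelihood, so P(k | x) ∝ π_k f_k(x); normalise over all components.
Since both observations come from the same component, the likelihood for component k is f_k(x₁)·f_k(x₂).
  L_A = [0.12·(1−0.12)^4 = 0.12·0.599695 = 0.0719634] × [0.013658] = 0.000982876
  L_B = [0.15·(1−0.15)^4 = 0.15·0.522006 = 0.0783009] × [0.00946701] = 0.000741276
  L_C = [0.51·(1−0.51)^4 = 0.51·0.057648 = 0.0294005] × [2.75996e-06] = 8.11443e-08
  L_D = [0.72·(1−0.72)^4 = 0.72·0.00614656 = 0.00442552] × [2.87752e-10] = 1.27346e-12
Unnormalised posteriors:
  π_A·L_A = 0.36 × 0.000982876 = 0.000353835
  π_B·L_B = 0.19 × 0.000741276 = 0.000140842
  π_C·L_C = 0.40 × 8.11443e-08 = 3.24577e-08
  π_D·L_D = 0.05 × 1.27346e-12 = 6.36728e-14
Sum: 0.000353835 + 0.000140842 + 3.24577e-08 + 6.36728e-14 = 0.00049471
So the posterior for Condition A is 0.000353835 / 0.00049471 ≈ 0.715.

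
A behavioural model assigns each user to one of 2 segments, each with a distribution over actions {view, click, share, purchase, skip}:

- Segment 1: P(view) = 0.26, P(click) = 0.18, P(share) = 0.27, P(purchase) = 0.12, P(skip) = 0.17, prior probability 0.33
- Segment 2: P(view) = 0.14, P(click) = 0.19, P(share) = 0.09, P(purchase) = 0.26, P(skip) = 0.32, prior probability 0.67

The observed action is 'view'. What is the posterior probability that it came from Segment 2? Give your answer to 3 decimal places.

The responsibility of component k is π_k f_k(x) divided by Σ_j π_j f_j(x).
Component likelihoods at x = 'view':
  p_1 = 0.26
  p_2 = 0.14
Multiply by the mixture weights:
  π_1·p_1 = 0.33 × 0.26 = 0.0858
  π_2·p_2 = 0.67 × 0.14 = 0.0938
Marginal: 0.0858 + 0.0938 = 0.1796
Responsibility of Segment 2: 0.0938 / 0.1796 ≈ 0.522

0.522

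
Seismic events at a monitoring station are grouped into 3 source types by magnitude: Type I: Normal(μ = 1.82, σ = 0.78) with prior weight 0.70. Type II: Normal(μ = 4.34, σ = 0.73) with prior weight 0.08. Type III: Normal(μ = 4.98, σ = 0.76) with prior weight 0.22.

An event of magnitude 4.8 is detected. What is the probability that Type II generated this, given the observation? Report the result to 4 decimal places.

By Bayes' theorem, P(k | x) = π_k f_k(x) / Σ_j π_j f_j(x).
Evaluate each component's likelihood at the observed value:
  L_I = (1/(0.78·√(2π)))·exp(−(4.8−1.82)²/(2·0.78²)) = 0.511464·exp(-7.29816) = 0.000346151
  L_II = (1/(0.73·√(2π)))·exp(−(4.8−4.34)²/(2·0.73²)) = 0.546496·exp(-0.19854) = 0.448089
  L_III = (1/(0.76·√(2π)))·exp(−(4.8−4.98)²/(2·0.76²)) = 0.524924·exp(-0.02805) = 0.510406
Multiply by the mixture weights:
  π_I·L_I = 0.70 × 0.000346151 = 0.000242306
  π_II·L_II = 0.08 × 0.448089 = 0.0358471
  π_III·L_III = 0.22 × 0.510406 = 0.112289
Marginal: 0.000242306 + 0.0358471 + 0.112289 = 0.148379
P(Type II | 4.8) = 0.0358471 / 0.148379 ≈ 0.2416

0.2416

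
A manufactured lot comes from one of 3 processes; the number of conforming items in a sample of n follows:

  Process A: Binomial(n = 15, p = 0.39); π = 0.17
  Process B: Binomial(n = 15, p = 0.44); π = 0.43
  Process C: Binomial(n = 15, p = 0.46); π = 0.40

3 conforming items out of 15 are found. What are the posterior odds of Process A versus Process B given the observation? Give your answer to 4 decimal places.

Since P(k|x) ∝ P(Z=k) f_k(x), the posterior odds are P(Z=i) f_i(x) / (P(Z=j) f_j(x)).
Binomial probabilities:
  f_A = C(15,3)·0.39^3·0.61^12 = 455·0.059319·0.00265435 = 0.0716413
  f_B = C(15,3)·0.44^3·0.56^12 = 455·0.085184·0.000951166 = 0.036866
  f_C = C(15,3)·0.46^3·0.54^12 = 455·0.097336·0.000614788 = 0.0272276
0.012179 / 0.0158524 ≈ 0.7683

0.7683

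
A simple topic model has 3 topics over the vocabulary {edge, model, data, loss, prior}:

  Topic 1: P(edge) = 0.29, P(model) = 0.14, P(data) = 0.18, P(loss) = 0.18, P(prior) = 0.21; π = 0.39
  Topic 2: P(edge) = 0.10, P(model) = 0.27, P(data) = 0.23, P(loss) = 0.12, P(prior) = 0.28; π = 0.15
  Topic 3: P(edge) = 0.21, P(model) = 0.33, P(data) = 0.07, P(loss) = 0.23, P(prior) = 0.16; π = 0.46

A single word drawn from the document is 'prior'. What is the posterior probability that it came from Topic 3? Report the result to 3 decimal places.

0.373

By Bayes' theorem, P(k | x) = π_k f_k(x) / Σ_j π_j f_j(x).
Evaluate each component's likelihood at the observed value:
  p_1 = P(prior | comp) = 0.21
  p_2 = P(prior | comp) = 0.28
  p_3 = P(prior | comp) = 0.16
Weight by the priors:
  π_1·p_1 = 0.39 × 0.21 = 0.0819
  π_2·p_2 = 0.15 × 0.28 = 0.042
  π_3·p_3 = 0.46 × 0.16 = 0.0736
Evidence: 0.0819 + 0.042 + 0.0736 = 0.1975
Responsibility of Topic 3: 0.0736 / 0.1975 ≈ 0.373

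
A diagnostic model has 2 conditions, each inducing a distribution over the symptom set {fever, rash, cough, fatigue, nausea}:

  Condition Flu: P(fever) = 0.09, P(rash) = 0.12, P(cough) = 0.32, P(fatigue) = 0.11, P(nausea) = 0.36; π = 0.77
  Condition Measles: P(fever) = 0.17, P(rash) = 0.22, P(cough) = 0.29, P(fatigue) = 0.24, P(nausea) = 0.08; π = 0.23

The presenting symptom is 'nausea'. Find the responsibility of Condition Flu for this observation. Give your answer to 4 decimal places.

Apply Bayes' rule: the posterior for each component is proportional to its prior times its likelihood at x.
Component likelihoods at x = 'nausea':
  p_Flu = 0.36
  p_Measles = 0.08
Prior × likelihood for each component:
  π_Flu·p_Flu = 0.77 × 0.36 = 0.2772
  π_Measles·p_Measles = 0.23 × 0.08 = 0.0184
Normaliser: 0.2772 + 0.0184 = 0.2956
So the posterior for Condition Flu is 0.2772 / 0.2956 ≈ 0.9378.

0.9378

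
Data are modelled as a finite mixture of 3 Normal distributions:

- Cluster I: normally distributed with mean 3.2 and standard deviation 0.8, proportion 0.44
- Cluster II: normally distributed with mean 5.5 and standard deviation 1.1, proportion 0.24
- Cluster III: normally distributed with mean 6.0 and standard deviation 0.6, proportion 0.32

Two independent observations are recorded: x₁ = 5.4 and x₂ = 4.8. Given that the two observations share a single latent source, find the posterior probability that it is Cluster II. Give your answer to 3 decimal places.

0.682

Apply Bayes' rule: the posterior for each component is proportional to its prior times its likelihood at x.
Since both observations come from the same component, the likelihood for component k is f_k(x₁)·f_k(x₂).
  f_I = [0.011367] × [0.0674887] = 0.000767141
  f_II = [0.361179] × [0.296198] = 0.10698
  f_III = [0.403285] × [0.0899849] = 0.0362895
Unnormalised posteriors:
  π_I·f_I = 0.44 × 0.000767141 = 0.000337542
  π_II·f_II = 0.24 × 0.10698 = 0.0256753
  π_III·f_III = 0.32 × 0.0362895 = 0.0116127
Sum: 0.000337542 + 0.0256753 + 0.0116127 = 0.0376255
Responsibility of Cluster II: 0.0256753 / 0.0376255 ≈ 0.682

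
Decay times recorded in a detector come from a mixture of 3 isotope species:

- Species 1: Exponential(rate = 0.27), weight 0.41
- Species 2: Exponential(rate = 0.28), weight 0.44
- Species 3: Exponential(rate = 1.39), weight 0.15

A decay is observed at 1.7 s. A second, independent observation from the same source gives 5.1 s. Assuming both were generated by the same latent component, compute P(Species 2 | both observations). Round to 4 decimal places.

0.5176

By Bayes' theorem, P(k | x) = π_k f_k(x) / Σ_j π_j f_j(x).
Since both observations come from the same component, the likelihood for component k is f_k(x₁)·f_k(x₂).
  f_1 = [0.27·e^(−0.27·1.7) = 0.27·e^(−0.4590) = 0.170617] × [0.0681303] = 0.0116242
  f_2 = [0.28·e^(−0.28·1.7) = 0.28·e^(−0.4760) = 0.173954] × [0.0671406] = 0.0116794
  f_3 = [1.39·e^(−1.39·1.7) = 1.39·e^(−2.3630) = 0.130851] × [0.00115958] = 0.000151732
Unnormalised posteriors:
  π_1·f_1 = 0.41 × 0.0116242 = 0.00476592
  π_2·f_2 = 0.44 × 0.0116794 = 0.00513892
  π_3·f_3 = 0.15 × 0.000151732 = 2.27599e-05
Sum: 0.00476592 + 0.00513892 + 2.27599e-05 = 0.0099276
So the posterior for Species 2 is 0.00513892 / 0.0099276 ≈ 0.5176.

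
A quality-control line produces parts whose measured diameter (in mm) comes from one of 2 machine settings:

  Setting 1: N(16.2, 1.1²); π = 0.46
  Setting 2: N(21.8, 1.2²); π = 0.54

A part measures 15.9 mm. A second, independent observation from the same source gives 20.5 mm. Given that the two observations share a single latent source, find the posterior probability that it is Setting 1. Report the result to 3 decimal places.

0.993

By Bayes' theorem, P(k | x) = π_k f_k(x) / Σ_j π_j f_j(x).
Since both observations come from the same component, the likelihood for component k is f_k(x₁)·f_k(x₂).
  f_1 = [0.349435] × [0.000174298] = 6.09057e-05
  f_2 = [1.87282e-06] × [0.184877] = 3.46241e-07
Unnormalised posteriors:
  π_1·f_1 = 0.46 × 6.09057e-05 = 2.80166e-05
  π_2·f_2 = 0.54 × 3.46241e-07 = 1.8697e-07
Sum: 2.80166e-05 + 1.8697e-07 = 2.82036e-05
So the posterior for Setting 1 is 2.80166e-05 / 2.82036e-05 ≈ 0.993.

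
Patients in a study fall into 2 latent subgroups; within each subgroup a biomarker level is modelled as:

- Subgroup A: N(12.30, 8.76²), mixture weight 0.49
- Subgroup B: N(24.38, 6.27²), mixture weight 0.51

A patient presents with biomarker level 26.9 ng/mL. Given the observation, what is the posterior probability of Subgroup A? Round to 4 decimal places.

P(component k | x) = π_k·f_k(x) / marginal(x), where marginal(x) = Σ_j π_j·f_j(x).
Component likelihoods at x = 26.9 ng/mL:
  p_A = (1/(8.76·√(2π)))·exp(−(26.9−12.30)²/(2·8.76²)) = 0.045541·exp(-1.38889) = 0.0113558
  p_B = (1/(6.27·√(2π)))·exp(−(26.9−24.38)²/(2·6.27²)) = 0.063627·exp(-0.08077) = 0.0586902
Unnormalised posteriors:
  π_A·p_A = 0.49 × 0.0113558 = 0.00556436
  π_B·p_B = 0.51 × 0.0586902 = 0.029932
Evidence: 0.00556436 + 0.029932 = 0.0354964
Responsibility of Subgroup A: 0.00556436 / 0.0354964 ≈ 0.1568

0.1568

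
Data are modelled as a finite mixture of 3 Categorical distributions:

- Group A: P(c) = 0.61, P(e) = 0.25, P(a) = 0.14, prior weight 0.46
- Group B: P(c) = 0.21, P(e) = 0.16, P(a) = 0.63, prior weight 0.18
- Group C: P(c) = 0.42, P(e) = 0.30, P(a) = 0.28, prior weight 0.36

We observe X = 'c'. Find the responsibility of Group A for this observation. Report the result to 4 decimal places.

P(component k | x) = π_k·f_k(x) / marginal(x), where marginal(x) = Σ_j π_j·f_j(x).
Evaluate each component's likelihood at the observed value:
  L_A = P(c | comp) = 0.61
  L_B = P(c | comp) = 0.21
  L_C = P(c | comp) = 0.42
Unnormalised posteriors:
  π_A·L_A = 0.46 × 0.61 = 0.2806
  π_B·L_B = 0.18 × 0.21 = 0.0378
  π_C·L_C = 0.36 × 0.42 = 0.1512
Evidence: 0.2806 + 0.0378 + 0.1512 = 0.4696
P(Group A | the observation) = 0.2806 / 0.4696 ≈ 0.5975

0.5975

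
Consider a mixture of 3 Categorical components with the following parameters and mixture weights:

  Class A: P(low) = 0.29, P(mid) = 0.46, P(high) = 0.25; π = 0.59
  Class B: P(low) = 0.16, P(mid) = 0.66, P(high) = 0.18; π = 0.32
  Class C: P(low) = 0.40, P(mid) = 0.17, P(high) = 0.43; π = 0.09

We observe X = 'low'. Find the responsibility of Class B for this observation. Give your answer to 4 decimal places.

Posterior ∝ prior × likelihood, so P(k | x) ∝ π_k f_k(x); normalise over all components.
Component likelihoods at x = 'low':
  L_A = P(low | comp) = 0.29
  L_B = P(low | comp) = 0.16
  L_C = P(low | comp) = 0.40
Prior × likelihood for each component:
  π_A·L_A = 0.59 × 0.29 = 0.1711
  π_B·L_B = 0.32 × 0.16 = 0.0512
  π_C·L_C = 0.09 × 0.4 = 0.036
Marginal: 0.1711 + 0.0512 + 0.036 = 0.2583
P(Class B | x) = 0.0512 / 0.2583 ≈ 0.1982

0.1982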